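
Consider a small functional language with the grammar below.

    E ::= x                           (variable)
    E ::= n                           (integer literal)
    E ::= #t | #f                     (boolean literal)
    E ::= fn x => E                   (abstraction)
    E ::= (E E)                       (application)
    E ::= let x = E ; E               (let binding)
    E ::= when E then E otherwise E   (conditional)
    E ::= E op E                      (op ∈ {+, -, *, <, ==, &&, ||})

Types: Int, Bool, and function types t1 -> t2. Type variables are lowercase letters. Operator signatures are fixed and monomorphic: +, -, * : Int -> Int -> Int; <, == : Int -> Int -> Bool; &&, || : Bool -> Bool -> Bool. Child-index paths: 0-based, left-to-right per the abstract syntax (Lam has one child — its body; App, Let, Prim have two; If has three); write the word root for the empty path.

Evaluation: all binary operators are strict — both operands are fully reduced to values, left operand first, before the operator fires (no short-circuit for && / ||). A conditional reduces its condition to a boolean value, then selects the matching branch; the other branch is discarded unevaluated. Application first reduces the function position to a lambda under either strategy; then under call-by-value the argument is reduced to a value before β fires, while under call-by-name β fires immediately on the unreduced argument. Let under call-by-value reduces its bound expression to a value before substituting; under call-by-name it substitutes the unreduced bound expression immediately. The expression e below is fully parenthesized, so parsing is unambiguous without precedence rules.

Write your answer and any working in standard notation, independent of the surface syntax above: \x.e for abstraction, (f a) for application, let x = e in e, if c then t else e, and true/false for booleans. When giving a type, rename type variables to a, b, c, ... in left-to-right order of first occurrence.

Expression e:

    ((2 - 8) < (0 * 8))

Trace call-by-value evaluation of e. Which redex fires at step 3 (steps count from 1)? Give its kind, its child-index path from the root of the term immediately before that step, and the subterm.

Answer: delta at root : (-6 < 0)

Trace:
step 0: ((2 - 8) < (0 * 8))
step 1: [delta@0] (-6 < (0 * 8))
step 2: [delta@1] (-6 < 0)
step 3: [delta@root] true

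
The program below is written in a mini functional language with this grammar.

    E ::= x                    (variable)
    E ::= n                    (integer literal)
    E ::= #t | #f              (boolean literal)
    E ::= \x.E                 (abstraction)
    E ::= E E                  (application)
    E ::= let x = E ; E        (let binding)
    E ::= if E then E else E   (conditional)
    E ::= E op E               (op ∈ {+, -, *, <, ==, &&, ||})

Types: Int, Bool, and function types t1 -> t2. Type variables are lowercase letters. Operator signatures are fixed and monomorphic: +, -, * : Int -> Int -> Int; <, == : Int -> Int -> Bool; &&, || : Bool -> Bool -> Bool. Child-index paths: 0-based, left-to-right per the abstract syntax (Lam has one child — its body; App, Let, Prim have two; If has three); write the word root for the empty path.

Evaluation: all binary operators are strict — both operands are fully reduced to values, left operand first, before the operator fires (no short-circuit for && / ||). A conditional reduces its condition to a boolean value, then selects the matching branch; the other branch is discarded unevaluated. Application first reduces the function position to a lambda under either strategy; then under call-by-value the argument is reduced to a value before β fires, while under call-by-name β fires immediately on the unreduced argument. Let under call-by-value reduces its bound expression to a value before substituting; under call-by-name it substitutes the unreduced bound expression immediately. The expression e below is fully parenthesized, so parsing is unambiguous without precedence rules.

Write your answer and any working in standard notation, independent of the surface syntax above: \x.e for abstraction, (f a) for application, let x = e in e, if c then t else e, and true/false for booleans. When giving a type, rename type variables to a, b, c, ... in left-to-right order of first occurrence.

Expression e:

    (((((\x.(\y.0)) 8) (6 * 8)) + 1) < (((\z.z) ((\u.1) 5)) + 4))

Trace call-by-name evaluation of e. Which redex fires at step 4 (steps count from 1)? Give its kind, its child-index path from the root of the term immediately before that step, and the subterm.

Answer: beta at 1.0 : ((\z.z) ((\u.1) 5))

Derivation:
step 0: (((((\x.(\y.0)) 8) (6 * 8)) + 1) < (((\z.z) ((\u.1) 5)) + 4))
step 1: [beta@0.0.0] ((((\y.0) (6 * 8)) + 1) < (((\z.z) ((\u.1) 5)) + 4))
step 2: [beta@0.0] ((0 + 1) < (((\z.z) ((\u.1) 5)) + 4))
step 3: [delta@0] (1 < (((\z.z) ((\u.1) 5)) + 4))
step 4: [beta@1.0] (1 < (((\u.1) 5) + 4))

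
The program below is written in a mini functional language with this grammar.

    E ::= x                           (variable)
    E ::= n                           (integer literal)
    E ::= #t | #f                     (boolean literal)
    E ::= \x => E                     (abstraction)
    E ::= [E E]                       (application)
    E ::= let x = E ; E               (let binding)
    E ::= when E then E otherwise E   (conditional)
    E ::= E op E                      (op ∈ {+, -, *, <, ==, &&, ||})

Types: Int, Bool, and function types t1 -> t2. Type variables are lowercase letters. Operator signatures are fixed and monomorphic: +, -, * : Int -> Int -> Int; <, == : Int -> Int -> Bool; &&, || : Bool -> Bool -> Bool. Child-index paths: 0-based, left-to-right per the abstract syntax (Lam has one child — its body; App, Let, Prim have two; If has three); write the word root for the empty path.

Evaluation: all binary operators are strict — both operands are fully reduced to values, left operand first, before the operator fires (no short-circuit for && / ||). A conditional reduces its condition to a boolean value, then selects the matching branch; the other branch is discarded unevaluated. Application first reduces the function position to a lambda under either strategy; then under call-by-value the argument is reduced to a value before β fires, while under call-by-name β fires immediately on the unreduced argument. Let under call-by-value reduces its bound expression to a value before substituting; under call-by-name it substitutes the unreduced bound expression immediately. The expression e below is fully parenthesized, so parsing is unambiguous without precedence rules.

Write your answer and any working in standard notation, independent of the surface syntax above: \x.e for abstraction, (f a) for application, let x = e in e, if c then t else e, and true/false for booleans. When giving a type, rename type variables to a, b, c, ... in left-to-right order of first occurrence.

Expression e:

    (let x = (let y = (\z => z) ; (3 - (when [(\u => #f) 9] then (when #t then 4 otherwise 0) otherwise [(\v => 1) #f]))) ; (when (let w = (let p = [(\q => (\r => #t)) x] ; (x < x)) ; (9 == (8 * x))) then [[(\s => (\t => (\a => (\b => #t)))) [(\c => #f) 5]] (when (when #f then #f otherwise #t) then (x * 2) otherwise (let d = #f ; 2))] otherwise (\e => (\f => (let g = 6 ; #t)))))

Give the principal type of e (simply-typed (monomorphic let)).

Answer: a -> b -> Bool

Working:
z : a
\z._ : a -> a
let y : a -> a
  unify Int ~ Int
\u._ : b -> Bool
  unify b -> Bool ~ Int -> c
  unify b ~ Int
  unify Bool ~ c
_ _ : Bool
  unify Bool ~ Bool
  unify Bool ~ Bool
  unify Int ~ Int
\v._ : d -> Int
  unify d -> Int ~ Bool -> e
  unify d ~ Bool
  unify Int ~ e
_ _ : Int
  unify Int ~ Int
  unify Int ~ Int
let x : Int
\r._ : g -> Bool
\q._ : f -> g -> Bool
x : Int
  unify f -> g -> Bool ~ Int -> h
  unify f ~ Int
  unify g -> Bool ~ h
_ _ : g -> Bool
let p : g -> Bool
x : Int
  unify Int ~ Int
x : Int
  unify Int ~ Int
let w : Bool
  unify Int ~ Int
  unify Int ~ Int
x : Int
  unify Int ~ Int
  unify Int ~ Int
  unify Bool ~ Bool
\b._ : l -> Bool
\a._ : k -> l -> Bool
\t._ : j -> k -> l -> Bool
\s._ : i -> j -> k -> l -> Bool
\c._ : m -> Bool
  unify m -> Bool ~ Int -> n
  unify m ~ Int
  unify Bool ~ n
_ _ : Bool
  unify i -> j -> k -> l -> Bool ~ Bool -> o
  unify i ~ Bool
  unify j -> k -> l -> Bool ~ o
_ _ : j -> k -> l -> Bool
  unify Bool ~ Bool
  unify Bool ~ Bool
  unify Bool ~ Bool
x : Int
  unify Int ~ Int
  unify Int ~ Int
let d : Bool
  unify Int ~ Int
  unify j -> k -> l -> Bool ~ Int -> p
  unify j ~ Int
  unify k -> l -> Bool ~ p
_ _ : k -> l -> Bool
let g : Int
\f._ : r -> Bool
\e._ : q -> r -> Bool
  unify k -> l -> Bool ~ q -> r -> Bool
  unify k ~ q
  unify l -> Bool ~ r -> Bool
  unify l ~ r
  unify Bool ~ Bool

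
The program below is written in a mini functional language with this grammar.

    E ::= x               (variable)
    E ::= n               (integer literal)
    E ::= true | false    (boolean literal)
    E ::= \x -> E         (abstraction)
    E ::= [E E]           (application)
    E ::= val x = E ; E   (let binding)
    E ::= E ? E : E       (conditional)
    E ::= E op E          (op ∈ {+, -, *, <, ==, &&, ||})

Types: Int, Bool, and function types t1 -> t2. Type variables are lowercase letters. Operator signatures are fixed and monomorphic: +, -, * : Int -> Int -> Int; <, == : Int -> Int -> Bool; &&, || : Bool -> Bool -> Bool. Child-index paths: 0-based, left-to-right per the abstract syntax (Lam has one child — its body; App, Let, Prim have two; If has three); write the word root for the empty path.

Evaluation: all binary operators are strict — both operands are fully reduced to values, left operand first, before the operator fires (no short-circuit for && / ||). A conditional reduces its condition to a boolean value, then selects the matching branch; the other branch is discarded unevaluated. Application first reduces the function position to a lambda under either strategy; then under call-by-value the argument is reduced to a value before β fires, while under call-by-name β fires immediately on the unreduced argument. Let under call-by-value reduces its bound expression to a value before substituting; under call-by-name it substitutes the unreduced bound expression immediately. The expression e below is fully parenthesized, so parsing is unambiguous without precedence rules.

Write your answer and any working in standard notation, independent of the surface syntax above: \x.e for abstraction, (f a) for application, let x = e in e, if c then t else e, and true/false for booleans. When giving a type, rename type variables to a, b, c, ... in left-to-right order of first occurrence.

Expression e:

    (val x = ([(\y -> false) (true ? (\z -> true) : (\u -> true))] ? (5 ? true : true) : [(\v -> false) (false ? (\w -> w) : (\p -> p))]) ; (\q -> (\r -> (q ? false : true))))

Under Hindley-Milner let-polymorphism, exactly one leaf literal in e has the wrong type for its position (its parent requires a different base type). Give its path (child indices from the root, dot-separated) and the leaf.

Working:
\y._ : a -> Bool
  unify Bool ~ Bool
\z._ : b -> Bool
\u._ : c -> Bool
  unify b -> Bool ~ c -> Bool
  unify b ~ c
  unify Bool ~ Bool
  unify a -> Bool ~ (c -> Bool) -> d
  unify a ~ c -> Bool
  unify Bool ~ d
_ _ : Bool
  unify Bool ~ Bool
  unify Int ~ Bool
  FAIL: mismatch Int ~ Bool

Answer: 0.1.0 : 5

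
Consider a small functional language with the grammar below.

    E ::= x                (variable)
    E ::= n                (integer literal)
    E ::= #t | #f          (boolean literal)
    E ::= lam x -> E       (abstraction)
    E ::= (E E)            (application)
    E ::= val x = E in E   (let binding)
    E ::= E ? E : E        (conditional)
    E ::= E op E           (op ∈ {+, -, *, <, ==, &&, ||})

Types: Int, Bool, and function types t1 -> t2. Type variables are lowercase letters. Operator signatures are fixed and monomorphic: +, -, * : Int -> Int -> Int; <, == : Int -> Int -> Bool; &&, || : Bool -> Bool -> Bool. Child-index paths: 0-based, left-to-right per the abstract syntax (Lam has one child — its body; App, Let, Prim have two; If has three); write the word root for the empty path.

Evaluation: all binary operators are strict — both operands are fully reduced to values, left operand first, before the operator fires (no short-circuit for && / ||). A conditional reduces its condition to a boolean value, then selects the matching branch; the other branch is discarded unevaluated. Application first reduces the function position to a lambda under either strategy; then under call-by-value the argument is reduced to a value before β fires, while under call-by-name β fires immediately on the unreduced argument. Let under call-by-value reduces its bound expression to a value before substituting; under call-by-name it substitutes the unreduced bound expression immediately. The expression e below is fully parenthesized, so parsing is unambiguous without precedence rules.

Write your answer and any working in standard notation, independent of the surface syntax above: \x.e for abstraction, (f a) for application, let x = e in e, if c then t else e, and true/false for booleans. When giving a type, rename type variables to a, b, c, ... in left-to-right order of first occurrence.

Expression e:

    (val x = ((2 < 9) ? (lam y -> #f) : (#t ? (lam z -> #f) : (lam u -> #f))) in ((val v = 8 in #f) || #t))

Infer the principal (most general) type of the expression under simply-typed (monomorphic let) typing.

Answer: Bool

Derivation:
  unify Int ~ Int
  unify Int ~ Int
  unify Bool ~ Bool
\y._ : a -> Bool
  unify Bool ~ Bool
\z._ : b -> Bool
\u._ : c -> Bool
  unify b -> Bool ~ c -> Bool
  unify b ~ c
  unify Bool ~ Bool
  unify a -> Bool ~ c -> Bool
  unify a ~ c
  unify Bool ~ Bool
let x : c -> Bool
let v : Int
  unify Bool ~ Bool
  unify Bool ~ Bool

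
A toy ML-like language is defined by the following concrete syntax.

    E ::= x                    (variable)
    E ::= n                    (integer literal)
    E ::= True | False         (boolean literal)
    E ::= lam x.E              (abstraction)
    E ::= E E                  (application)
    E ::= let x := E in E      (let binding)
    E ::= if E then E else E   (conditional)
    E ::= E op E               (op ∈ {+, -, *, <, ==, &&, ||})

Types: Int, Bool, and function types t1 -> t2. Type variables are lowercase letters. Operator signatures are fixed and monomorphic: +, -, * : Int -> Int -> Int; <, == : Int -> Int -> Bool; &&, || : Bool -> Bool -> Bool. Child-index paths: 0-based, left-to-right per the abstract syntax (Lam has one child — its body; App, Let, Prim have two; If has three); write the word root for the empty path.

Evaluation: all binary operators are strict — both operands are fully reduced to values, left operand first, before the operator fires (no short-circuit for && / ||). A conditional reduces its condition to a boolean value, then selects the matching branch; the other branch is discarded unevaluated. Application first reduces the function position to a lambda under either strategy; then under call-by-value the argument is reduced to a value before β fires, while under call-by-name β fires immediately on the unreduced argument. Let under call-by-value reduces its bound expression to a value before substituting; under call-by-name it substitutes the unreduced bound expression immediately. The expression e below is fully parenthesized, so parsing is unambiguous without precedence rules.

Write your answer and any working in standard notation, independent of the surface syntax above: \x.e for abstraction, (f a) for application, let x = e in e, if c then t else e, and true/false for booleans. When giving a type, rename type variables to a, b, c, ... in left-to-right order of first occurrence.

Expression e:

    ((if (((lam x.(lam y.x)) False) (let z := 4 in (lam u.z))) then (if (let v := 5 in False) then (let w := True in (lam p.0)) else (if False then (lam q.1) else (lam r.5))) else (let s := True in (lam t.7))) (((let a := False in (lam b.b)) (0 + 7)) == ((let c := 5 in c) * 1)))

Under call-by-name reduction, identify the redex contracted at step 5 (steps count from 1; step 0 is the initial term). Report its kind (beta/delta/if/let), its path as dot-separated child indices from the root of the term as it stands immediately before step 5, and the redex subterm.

Working:
step 0: ((if (((\x.(\y.x)) false) (let z = 4 in (\u.z))) then (if (let v = 5 in false) then (let w = true in (\p.0)) else (if false then (\q.1) else (\r.5))) else (let s = true in (\t.7))) (((let a = false in (\b.b)) (0 + 7)) == ((let c = 5 in c) * 1)))
step 1: [beta@0.0.0] ((if ((\y.false) (let z = 4 in (\u.z))) then (if (let v = 5 in false) then (let w = true in (\p.0)) else (if false then (\q.1) else (\r.5))) else (let s = true in (\t.7))) (((let a = false in (\b.b)) (0 + 7)) == ((let c = 5 in c) * 1)))
step 2: [beta@0.0] ((if false then (if (let v = 5 in false) then (let w = true in (\p.0)) else (if false then (\q.1) else (\r.5))) else (let s = true in (\t.7))) (((let a = false in (\b.b)) (0 + 7)) == ((let c = 5 in c) * 1)))
step 3: [if@0] ((let s = true in (\t.7)) (((let a = false in (\b.b)) (0 + 7)) == ((let c = 5 in c) * 1)))
step 4: [let@0] ((\t.7) (((let a = false in (\b.b)) (0 + 7)) == ((let c = 5 in c) * 1)))
step 5: [beta@root] 7

Answer: beta at root : ((\t.7) (((let a = false in (\b.b)) (0 + 7)) == ((let c = 5 in c) * 1)))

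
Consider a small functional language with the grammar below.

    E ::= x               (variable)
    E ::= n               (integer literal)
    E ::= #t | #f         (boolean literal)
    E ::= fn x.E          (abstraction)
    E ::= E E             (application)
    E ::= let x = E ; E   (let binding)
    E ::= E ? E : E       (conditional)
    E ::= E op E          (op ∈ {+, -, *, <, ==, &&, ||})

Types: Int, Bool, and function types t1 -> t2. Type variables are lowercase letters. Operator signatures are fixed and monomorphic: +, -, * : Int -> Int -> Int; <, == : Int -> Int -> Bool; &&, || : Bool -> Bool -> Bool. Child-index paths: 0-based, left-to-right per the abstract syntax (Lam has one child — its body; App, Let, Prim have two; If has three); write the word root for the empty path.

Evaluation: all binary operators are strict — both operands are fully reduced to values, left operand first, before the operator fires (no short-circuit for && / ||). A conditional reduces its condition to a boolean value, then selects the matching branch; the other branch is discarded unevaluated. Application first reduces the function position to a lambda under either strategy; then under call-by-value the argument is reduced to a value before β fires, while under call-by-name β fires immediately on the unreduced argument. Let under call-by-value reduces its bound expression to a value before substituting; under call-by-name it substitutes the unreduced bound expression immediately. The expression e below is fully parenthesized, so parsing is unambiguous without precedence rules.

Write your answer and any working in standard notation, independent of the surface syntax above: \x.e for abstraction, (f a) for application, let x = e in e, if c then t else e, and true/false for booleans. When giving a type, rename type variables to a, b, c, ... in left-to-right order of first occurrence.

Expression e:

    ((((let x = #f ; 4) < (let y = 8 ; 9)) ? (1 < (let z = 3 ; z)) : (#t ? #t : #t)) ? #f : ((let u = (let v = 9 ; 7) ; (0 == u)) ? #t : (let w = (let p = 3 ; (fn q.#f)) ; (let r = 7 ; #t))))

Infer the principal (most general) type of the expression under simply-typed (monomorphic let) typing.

Answer: Bool

Trace:
let x : Bool
  unify Int ~ Int
let y : Int
  unify Int ~ Int
  unify Bool ~ Bool
  unify Int ~ Int
let z : Int
z : Int
  unify Int ~ Int
  unify Bool ~ Bool
  unify Bool ~ Bool
  unify Bool ~ Bool
  unify Bool ~ Bool
let v : Int
let u : Int
  unify Int ~ Int
u : Int
  unify Int ~ Int
  unify Bool ~ Bool
let p : Int
\q._ : a -> Bool
let w : a -> Bool
let r : Int
  unify Bool ~ Bool
  unify Bool ~ Bool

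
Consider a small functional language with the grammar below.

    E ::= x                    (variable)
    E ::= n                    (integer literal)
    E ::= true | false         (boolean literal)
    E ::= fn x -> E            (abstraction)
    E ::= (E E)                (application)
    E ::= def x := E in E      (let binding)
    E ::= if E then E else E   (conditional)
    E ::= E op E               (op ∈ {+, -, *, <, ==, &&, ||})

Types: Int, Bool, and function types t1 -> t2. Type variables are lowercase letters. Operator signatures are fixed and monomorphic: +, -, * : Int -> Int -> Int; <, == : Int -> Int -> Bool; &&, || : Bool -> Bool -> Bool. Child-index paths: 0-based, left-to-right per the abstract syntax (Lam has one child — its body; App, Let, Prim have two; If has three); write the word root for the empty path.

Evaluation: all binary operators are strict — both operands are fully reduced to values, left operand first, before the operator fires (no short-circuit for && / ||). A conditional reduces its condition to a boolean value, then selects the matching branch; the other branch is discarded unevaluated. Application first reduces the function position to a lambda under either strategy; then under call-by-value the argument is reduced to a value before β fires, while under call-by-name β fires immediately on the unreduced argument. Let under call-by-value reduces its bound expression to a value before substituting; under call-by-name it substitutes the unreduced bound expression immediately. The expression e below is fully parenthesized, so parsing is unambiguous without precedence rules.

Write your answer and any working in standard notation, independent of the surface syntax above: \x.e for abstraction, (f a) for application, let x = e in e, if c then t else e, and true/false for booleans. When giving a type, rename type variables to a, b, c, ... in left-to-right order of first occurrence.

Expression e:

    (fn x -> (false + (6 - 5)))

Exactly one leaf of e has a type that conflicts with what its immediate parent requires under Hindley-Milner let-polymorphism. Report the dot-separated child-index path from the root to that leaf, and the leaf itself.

Trace:
  unify Bool ~ Int
  FAIL: mismatch Bool ~ Int

Answer: 0.0 : false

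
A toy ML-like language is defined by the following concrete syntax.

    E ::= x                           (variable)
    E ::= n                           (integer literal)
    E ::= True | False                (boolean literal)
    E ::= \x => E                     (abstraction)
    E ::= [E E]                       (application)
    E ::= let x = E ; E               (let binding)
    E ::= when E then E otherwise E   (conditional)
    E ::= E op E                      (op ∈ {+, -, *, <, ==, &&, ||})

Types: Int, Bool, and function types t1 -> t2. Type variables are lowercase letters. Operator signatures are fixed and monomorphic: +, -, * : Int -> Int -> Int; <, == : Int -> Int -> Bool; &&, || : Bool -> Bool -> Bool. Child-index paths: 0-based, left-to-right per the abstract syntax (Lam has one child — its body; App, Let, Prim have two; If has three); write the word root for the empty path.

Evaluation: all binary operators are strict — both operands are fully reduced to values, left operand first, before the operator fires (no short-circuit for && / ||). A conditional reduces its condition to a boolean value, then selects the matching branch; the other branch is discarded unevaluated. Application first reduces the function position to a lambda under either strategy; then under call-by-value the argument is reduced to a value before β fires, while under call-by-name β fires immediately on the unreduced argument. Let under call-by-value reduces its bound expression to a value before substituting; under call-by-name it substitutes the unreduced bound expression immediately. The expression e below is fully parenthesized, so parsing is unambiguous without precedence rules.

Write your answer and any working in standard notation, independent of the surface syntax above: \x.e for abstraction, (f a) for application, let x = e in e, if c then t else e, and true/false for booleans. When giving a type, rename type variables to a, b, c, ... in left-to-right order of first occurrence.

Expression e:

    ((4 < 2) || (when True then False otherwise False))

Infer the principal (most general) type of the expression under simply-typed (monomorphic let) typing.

Answer: Bool

Working:
  unify Int ~ Int
  unify Int ~ Int
  unify Bool ~ Bool
  unify Bool ~ Bool
  unify Bool ~ Bool
  unify Bool ~ Bool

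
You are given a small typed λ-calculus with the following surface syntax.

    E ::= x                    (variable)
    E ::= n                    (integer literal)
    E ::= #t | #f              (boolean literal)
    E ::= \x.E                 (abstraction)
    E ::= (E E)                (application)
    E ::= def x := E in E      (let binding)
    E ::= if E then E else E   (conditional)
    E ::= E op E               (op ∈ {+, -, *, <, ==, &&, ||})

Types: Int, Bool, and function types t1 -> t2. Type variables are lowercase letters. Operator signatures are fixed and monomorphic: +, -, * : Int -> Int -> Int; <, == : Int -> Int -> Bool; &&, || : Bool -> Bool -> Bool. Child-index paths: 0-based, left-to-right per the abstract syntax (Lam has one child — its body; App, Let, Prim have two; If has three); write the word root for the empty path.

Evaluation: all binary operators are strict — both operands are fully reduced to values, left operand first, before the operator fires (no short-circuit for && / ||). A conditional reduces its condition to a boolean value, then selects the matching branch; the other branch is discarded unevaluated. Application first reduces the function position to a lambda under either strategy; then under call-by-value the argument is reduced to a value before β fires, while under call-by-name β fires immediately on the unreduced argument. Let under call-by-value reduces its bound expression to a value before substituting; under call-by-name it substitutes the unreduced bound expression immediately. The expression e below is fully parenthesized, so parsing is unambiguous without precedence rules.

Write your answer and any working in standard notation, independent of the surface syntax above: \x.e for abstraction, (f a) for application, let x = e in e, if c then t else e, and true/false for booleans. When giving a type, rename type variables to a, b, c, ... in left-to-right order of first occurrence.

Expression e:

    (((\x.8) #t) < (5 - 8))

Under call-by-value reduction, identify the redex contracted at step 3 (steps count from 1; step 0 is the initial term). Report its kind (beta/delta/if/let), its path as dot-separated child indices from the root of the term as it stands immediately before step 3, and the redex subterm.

Working:
step 0: (((\x.8) true) < (5 - 8))
step 1: [beta@0] (8 < (5 - 8))
step 2: [delta@1] (8 < -3)
step 3: [delta@root] false

Answer: delta at root : (8 < -3)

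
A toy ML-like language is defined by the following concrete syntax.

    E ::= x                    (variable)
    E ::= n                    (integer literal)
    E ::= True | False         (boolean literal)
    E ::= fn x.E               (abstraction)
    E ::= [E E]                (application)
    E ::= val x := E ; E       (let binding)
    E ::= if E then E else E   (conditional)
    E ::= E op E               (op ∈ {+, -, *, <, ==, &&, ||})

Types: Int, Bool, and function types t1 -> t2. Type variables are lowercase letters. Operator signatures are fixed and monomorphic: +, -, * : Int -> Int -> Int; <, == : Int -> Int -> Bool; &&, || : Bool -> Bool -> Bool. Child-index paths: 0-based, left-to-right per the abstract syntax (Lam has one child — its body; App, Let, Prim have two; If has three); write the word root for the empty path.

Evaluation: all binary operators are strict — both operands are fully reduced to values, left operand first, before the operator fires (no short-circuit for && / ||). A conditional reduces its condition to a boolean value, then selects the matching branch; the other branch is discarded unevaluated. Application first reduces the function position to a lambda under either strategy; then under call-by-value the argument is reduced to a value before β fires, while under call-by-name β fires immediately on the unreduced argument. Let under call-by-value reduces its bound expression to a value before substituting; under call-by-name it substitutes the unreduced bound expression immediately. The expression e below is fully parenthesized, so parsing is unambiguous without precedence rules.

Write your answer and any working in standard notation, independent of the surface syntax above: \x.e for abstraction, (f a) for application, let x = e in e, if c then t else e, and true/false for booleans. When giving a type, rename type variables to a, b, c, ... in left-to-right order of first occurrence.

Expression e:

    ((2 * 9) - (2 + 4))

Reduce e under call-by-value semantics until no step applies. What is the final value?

Answer: 12

Trace:
step 0: ((2 * 9) - (2 + 4))
step 1: [delta@0] (18 - (2 + 4))
step 2: [delta@1] (18 - 6)
step 3: [delta@root] 12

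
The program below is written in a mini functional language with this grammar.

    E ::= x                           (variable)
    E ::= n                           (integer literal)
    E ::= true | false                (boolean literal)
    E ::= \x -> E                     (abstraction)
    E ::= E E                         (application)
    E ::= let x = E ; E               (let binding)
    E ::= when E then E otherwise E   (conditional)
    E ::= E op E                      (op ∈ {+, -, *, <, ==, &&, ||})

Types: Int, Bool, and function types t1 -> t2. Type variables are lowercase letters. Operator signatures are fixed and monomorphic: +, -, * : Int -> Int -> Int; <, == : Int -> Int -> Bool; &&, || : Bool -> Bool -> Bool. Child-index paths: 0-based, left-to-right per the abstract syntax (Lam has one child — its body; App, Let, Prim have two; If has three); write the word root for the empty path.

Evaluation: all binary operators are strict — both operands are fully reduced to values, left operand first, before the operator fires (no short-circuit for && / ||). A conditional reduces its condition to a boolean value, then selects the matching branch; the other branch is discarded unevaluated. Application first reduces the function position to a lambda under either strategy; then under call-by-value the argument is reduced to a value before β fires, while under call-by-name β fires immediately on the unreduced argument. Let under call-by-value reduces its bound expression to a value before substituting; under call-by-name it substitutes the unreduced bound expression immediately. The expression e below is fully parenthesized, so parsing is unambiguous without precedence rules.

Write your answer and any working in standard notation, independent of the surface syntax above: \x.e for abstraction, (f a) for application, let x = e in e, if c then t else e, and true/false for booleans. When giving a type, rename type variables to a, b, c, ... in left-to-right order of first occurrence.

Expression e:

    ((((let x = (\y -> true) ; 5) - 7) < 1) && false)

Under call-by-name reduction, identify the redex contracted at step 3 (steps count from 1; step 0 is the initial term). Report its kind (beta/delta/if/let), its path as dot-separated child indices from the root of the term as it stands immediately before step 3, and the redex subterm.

Answer: delta at 0 : (-2 < 1)

Working:
step 0: ((((let x = (\y.true) in 5) - 7) < 1) && false)
step 1: [let@0.0.0] (((5 - 7) < 1) && false)
step 2: [delta@0.0] ((-2 < 1) && false)
step 3: [delta@0] (true && false)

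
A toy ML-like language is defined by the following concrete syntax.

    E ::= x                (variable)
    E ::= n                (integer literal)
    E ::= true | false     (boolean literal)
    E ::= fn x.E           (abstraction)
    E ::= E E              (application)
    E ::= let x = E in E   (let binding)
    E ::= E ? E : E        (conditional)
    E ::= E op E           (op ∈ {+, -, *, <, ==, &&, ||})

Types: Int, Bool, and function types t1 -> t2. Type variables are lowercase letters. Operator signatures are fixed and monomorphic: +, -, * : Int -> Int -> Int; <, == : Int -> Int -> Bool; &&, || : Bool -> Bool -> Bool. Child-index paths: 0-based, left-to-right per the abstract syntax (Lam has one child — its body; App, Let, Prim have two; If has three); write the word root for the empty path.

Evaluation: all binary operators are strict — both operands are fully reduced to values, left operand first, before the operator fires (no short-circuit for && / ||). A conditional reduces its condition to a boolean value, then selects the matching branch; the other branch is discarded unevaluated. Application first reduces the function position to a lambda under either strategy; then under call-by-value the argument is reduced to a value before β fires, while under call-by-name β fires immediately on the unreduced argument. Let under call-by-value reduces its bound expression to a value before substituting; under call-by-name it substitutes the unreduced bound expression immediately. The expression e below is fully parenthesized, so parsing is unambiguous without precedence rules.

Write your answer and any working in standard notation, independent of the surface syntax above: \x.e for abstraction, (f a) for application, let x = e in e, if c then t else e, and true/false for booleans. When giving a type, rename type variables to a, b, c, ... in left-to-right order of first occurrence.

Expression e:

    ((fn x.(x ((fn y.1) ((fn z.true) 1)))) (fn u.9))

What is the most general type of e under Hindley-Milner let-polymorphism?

Working:
x : a
\y._ : b -> Int
\z._ : c -> Bool
  unify c -> Bool ~ Int -> d
  unify c ~ Int
  unify Bool ~ d
_ _ : Bool
  unify b -> Int ~ Bool -> e
  unify b ~ Bool
  unify Int ~ e
_ _ : Int
  unify a ~ Int -> f
_ _ : f
\x._ : (Int -> f) -> f
\u._ : g -> Int
  unify (Int -> f) -> f ~ (g -> Int) -> h
  unify Int -> f ~ g -> Int
  unify Int ~ g
  unify f ~ Int
  unify Int ~ h
_ _ : Int

Answer: Int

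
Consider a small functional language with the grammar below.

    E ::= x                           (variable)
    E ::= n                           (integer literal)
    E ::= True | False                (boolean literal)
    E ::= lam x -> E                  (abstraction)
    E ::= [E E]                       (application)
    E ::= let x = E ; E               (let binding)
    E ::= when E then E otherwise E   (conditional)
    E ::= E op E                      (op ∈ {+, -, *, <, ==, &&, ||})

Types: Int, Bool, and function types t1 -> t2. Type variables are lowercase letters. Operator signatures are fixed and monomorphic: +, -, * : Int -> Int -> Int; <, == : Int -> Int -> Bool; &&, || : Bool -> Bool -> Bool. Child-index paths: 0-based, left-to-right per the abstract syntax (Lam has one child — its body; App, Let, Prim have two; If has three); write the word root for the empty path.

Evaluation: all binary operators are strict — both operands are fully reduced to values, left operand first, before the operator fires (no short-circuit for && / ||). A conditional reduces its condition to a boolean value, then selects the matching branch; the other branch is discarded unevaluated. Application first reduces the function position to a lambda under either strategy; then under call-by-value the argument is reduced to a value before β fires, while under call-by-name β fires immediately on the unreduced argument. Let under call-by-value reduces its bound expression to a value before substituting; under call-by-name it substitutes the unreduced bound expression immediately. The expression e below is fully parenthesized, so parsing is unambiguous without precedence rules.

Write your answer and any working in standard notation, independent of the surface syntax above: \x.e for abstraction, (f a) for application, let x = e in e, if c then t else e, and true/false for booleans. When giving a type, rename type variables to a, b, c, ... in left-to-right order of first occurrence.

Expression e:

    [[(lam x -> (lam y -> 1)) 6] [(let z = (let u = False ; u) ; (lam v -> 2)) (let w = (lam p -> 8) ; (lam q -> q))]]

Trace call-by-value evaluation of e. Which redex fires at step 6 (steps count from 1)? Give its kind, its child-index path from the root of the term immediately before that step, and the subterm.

Answer: beta at root : ((\y.1) 2)

Working:
step 0: (((\x.(\y.1)) 6) ((let z = (let u = false in u) in (\v.2)) (let w = (\p.8) in (\q.q))))
step 1: [beta@0] ((\y.1) ((let z = (let u = false in u) in (\v.2)) (let w = (\p.8) in (\q.q))))
step 2: [let@1.0.0] ((\y.1) ((let z = false in (\v.2)) (let w = (\p.8) in (\q.q))))
step 3: [let@1.0] ((\y.1) ((\v.2) (let w = (\p.8) in (\q.q))))
step 4: [let@1.1] ((\y.1) ((\v.2) (\q.q)))
step 5: [beta@1] ((\y.1) 2)
step 6: [beta@root] 1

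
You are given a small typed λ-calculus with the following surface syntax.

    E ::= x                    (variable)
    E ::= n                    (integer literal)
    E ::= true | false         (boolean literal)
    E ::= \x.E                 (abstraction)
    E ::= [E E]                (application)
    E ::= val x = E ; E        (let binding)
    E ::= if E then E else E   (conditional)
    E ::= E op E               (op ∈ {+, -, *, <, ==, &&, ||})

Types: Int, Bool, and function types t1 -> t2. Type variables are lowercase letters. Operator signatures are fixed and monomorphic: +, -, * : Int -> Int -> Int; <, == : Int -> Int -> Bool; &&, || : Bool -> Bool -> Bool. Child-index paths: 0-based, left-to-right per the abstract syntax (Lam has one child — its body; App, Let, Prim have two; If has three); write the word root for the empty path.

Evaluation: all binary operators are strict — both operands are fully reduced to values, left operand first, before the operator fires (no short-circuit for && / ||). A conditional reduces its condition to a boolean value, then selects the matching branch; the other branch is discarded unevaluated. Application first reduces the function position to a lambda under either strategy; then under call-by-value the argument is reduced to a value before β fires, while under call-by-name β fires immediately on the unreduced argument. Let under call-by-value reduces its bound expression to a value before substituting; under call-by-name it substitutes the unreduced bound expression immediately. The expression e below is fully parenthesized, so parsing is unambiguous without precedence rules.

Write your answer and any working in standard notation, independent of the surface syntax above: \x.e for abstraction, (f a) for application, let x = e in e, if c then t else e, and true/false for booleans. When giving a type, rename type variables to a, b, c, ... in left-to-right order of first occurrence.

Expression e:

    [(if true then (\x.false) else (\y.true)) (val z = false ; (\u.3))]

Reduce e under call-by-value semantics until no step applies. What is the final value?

Working:
step 0: ((if true then (\x.false) else (\y.true)) (let z = false in (\u.3)))
step 1: [if@0] ((\x.false) (let z = false in (\u.3)))
step 2: [let@1] ((\x.false) (\u.3))
step 3: [beta@root] false

Answer: false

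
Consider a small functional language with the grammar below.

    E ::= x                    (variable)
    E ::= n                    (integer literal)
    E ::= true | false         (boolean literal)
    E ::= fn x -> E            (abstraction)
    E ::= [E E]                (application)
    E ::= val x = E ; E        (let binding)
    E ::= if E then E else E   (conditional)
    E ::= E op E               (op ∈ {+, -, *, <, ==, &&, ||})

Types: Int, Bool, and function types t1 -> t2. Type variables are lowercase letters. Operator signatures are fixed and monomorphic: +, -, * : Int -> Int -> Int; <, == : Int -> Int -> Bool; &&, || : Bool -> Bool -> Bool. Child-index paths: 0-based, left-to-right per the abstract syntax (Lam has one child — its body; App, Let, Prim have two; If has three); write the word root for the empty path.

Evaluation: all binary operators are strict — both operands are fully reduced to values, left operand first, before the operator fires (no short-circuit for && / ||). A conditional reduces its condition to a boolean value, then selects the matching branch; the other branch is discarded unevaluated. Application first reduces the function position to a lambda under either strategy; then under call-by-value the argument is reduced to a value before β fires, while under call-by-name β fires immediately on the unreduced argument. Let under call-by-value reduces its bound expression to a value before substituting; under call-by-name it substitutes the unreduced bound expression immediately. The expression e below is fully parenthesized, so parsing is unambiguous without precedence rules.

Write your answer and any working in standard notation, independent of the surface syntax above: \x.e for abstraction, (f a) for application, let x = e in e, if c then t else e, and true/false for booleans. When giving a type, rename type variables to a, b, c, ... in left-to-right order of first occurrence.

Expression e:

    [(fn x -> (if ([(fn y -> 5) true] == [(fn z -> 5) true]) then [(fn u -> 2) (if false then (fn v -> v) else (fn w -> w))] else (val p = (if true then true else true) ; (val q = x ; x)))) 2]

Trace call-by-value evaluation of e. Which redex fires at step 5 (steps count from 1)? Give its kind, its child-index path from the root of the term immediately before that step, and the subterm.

Working:
step 0: ((\x.(if (((\y.5) true) == ((\z.5) true)) then ((\u.2) (if false then (\v.v) else (\w.w))) else (let p = (if true then true else true) in (let q = x in x)))) 2)
step 1: [beta@root] (if (((\y.5) true) == ((\z.5) true)) then ((\u.2) (if false then (\v.v) else (\w.w))) else (let p = (if true then true else true) in (let q = 2 in 2)))
step 2: [beta@0.0] (if (5 == ((\z.5) true)) then ((\u.2) (if false then (\v.v) else (\w.w))) else (let p = (if true then true else true) in (let q = 2 in 2)))
step 3: [beta@0.1] (if (5 == 5) then ((\u.2) (if false then (\v.v) else (\w.w))) else (let p = (if true then true else true) in (let q = 2 in 2)))
step 4: [delta@0] (if true then ((\u.2) (if false then (\v.v) else (\w.w))) else (let p = (if true then true else true) in (let q = 2 in 2)))
step 5: [if@root] ((\u.2) (if false then (\v.v) else (\w.w)))

Answer: if at root : (if true then ((\u.2) (if false then (\v.v) else (\w.w))) else (let p = (if true then true else true) in (let q = 2 in 2)))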